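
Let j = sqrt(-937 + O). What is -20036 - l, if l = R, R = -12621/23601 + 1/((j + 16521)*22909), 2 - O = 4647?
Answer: (-3610893785545*sqrt(5582) + 59655576230996812*I)/(180225103*(sqrt(5582) - 16521*I)) ≈ -20035.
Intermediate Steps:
O = -4645 (O = 2 - 1*4647 = 2 - 4647 = -4645)
j = I*sqrt(5582) (j = sqrt(-937 - 4645) = sqrt(-5582) = I*sqrt(5582) ≈ 74.713*I)
R = -4207/7867 + 1/(22909*(16521 + I*sqrt(5582))) (R = -12621/23601 + 1/((I*sqrt(5582) + 16521)*22909) = -12621*1/23601 + (1/22909)/(16521 + I*sqrt(5582)) = -4207/7867 + 1/(22909*(16521 + I*sqrt(5582))) ≈ -0.53477 - 1.1948e-11*I)
l = (-96378163*sqrt(5582) + 1592263623056*I)/(180225103*(sqrt(5582) - 16521*I)) ≈ -0.53477 - 1.1823e-11*I
-20036 - l = -20036 - (-96378163*sqrt(5582) + 1592263623056*I)/(180225103*(sqrt(5582) - 16521*I))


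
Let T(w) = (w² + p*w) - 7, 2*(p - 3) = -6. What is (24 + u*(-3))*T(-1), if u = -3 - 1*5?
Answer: -288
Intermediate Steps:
p = 0 (p = 3 + (½)*(-6) = 3 - 3 = 0)
u = -8 (u = -3 - 5 = -8)
T(w) = -7 + w² (T(w) = (w² + 0*w) - 7 = (w² + 0) - 7 = w² - 7 = -7 + w²)
(24 + u*(-3))*T(-1) = (24 - 8*(-3))*(-7 + (-1)²) = (24 + 24)*(-7 + 1) = 48*(-6) = -288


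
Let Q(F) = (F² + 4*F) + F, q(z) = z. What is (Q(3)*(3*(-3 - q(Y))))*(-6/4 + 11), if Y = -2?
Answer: -684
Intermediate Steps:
Q(F) = F² + 5*F
(Q(3)*(3*(-3 - q(Y))))*(-6/4 + 11) = ((3*(5 + 3))*(3*(-3 - 1*(-2))))*(-6/4 + 11) = ((3*8)*(3*(-3 + 2)))*(-6*¼ + 11) = (24*(3*(-1)))*(-3/2 + 11) = (24*(-3))*(19/2) = -72*19/2 = -684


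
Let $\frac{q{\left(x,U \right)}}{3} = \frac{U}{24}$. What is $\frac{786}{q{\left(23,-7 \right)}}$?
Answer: $- \frac{6288}{7} \approx -898.29$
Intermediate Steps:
$q{\left(x,U \right)} = \frac{U}{8}$ ($q{\left(x,U \right)} = 3 \frac{U}{24} = \frac{U}{8}$)
$\frac{786}{q{\left(23,-7 \right)}} = \frac{786}{\frac{1}{8} \left(-7\right)} = \frac{786}{- \frac{7}{8}} = 786 \left(- \frac{8}{7}\right) = - \frac{6288}{7}$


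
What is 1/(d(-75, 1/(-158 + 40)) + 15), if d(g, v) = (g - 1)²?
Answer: 1/5791 ≈ 0.00017268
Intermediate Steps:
d(g, v) = (-1 + g)²
1/(d(-75, 1/(-158 + 40)) + 15) = 1/((-1 - 75)² + 15) = 1/((-76)² + 15) = 1/(5776 + 15) = 1/5791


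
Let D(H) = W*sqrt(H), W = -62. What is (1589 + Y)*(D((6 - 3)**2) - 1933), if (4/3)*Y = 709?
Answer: -17975477/4 ≈ -4.4939e+6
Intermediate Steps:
Y = 2127/4 (Y = (3/4)*709 = 2127/4 ≈ 531.75)
D(H) = -62*sqrt(H)
(1589 + Y)*(D((6 - 3)**2) - 1933) = (1589 + 2127/4)*(-62*sqrt((6 - 3)**2) - 1933) = 8483*(-62*sqrt(3**2) - 1933)/4 = 8483*(-62*sqrt(9) - 1933)/4 = 8483*(-62*3 - 1933)/4 = 8483*(-186 - 1933)/4 = (8483/4)*(-2119) = -17975477/4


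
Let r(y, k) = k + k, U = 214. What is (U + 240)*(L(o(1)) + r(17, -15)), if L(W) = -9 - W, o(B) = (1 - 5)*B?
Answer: -15890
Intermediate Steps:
r(y, k) = 2*k
o(B) = -4*B
(U + 240)*(L(o(1)) + r(17, -15)) = (214 + 240)*((-9 - (-4)) + 2*(-15)) = 454*((-9 - 1*(-4)) - 30) = 454*((-9 + 4) - 30) = 454*(-5 - 30) = 454*(-35) = -15890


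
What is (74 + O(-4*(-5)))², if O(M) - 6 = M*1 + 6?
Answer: 11236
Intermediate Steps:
O(M) = 12 + M (O(M) = 6 + (M*1 + 6) = 6 + (M + 6) = 6 + (6 + M) = 12 + M)
(74 + O(-4*(-5)))² = (74 + (12 - 4*(-5)))² = (74 + (12 + 20))² = (74 + 32)² = 106² = 11236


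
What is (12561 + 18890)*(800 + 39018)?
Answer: 1252315918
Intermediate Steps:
(12561 + 18890)*(800 + 39018) = 31451*39818 = 1252315918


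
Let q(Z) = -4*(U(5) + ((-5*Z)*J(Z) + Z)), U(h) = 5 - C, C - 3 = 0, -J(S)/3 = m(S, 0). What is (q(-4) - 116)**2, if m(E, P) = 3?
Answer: 374544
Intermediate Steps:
J(S) = -9 (J(S) = -3*3 = -9)
C = 3 (C = 3 + 0 = 3)
U(h) = 2 (U(h) = 5 - 1*3 = 5 - 3 = 2)
q(Z) = -8 - 184*Z (q(Z) = -4*(2 + (-5*Z*(-9) + Z)) = -4*(2 + (45*Z + Z)) = -4*(2 + 46*Z) = -8 - 184*Z)
(q(-4) - 116)**2 = ((-8 - 184*(-4)) - 116)**2 = ((-8 + 736) - 116)**2 = (728 - 116)**2 = 612**2 = 374544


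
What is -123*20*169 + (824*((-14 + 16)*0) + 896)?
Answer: -414844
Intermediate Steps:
-123*20*169 + (824*((-14 + 16)*0) + 896) = -2460*169 + (824*(2*0) + 896) = -415740 + (824*0 + 896) = -415740 + (0 + 896) = -415740 + 896 = -414844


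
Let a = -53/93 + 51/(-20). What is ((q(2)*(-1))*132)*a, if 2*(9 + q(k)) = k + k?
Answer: -446831/155 ≈ -2882.8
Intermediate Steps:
q(k) = -9 + k (q(k) = -9 + (k + k)/2 = -9 + (2*k)/2 = -9 + k)
a = -5803/1860 (a = -53*1/93 + 51*(-1/20) = -53/93 - 51/20 = -5803/1860 ≈ -3.1199)
((q(2)*(-1))*132)*a = (((-9 + 2)*(-1))*132)*(-5803/1860) = (-7*(-1)*132)*(-5803/1860) = (7*132)*(-5803/1860) = 924*(-5803/1860) = -446831/155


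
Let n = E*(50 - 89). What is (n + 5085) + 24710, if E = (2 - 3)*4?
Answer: 29951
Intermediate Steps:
E = -4 (E = -1*4 = -4)
n = 156 (n = -4*(50 - 89) = -4*(-39) = 156)
(n + 5085) + 24710 = (156 + 5085) + 24710 = 5241 + 24710 = 29951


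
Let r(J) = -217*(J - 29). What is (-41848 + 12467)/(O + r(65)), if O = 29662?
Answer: -29381/21850 ≈ -1.3447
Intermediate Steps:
r(J) = 6293 - 217*J (r(J) = -217*(-29 + J) = 6293 - 217*J)
(-41848 + 12467)/(O + r(65)) = (-41848 + 12467)/(29662 + (6293 - 217*65)) = -29381/(29662 + (6293 - 14105)) = -29381/(29662 - 7812) = -29381/21850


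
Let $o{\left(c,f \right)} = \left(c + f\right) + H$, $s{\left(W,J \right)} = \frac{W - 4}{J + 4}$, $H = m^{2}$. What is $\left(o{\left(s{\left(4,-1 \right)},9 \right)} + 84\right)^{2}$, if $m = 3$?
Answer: $10404$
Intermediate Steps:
$H = 9$ ($H = 3^{2} = 9$)
$s{\left(W,J \right)} = \frac{-4 + W}{4 + J}$
$o{\left(c,f \right)} = 9 + c + f$ ($o{\left(c,f \right)} = \left(c + f\right) + 9 = 9 + c + f$)
$\left(o{\left(s{\left(4,-1 \right)},9 \right)} + 84\right)^{2} = \left(\left(9 + \frac{-4 + 4}{4 - 1} + 9\right) + 84\right)^{2} = \left(\left(9 + \frac{1}{3} \cdot 0 + 9\right) + 84\right)^{2} = \left(\left(9 + 0 + 9\right) + 84\right)^{2} = \left(18 + 84\right)^{2} = 102^{2} = 10404$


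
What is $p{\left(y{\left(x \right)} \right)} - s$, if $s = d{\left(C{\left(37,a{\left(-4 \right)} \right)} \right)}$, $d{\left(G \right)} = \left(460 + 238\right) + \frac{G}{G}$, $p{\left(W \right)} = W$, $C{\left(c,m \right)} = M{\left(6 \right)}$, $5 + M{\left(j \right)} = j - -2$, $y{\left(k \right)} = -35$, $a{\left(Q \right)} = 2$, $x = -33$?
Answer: $-734$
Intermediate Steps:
$M{\left(j \right)} = -3 + j$ ($M{\left(j \right)} = -5 + \left(j - -2\right) = -5 + \left(j + 2\right) = -5 + \left(2 + j\right) = -3 + j$)
$C{\left(c,m \right)} = 3$ ($C{\left(c,m \right)} = -3 + 6 = 3$)
$d{\left(G \right)} = 699$ ($d{\left(G \right)} = 698 + 1 = 699$)
$s = 699$
$p{\left(y{\left(x \right)} \right)} - s = -35 - 699 = -734$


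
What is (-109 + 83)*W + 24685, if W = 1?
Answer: 24659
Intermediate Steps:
(-109 + 83)*W + 24685 = (-109 + 83)*1 + 24685 = -26*1 + 24685 = -26 + 24685 = 24659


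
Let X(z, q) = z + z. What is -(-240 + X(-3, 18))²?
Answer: -60516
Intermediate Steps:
X(z, q) = 2*z
-(-240 + X(-3, 18))² = -(-240 + 2*(-3))² = -(-240 - 6)² = -1*(-246)² = -1*60516 = -60516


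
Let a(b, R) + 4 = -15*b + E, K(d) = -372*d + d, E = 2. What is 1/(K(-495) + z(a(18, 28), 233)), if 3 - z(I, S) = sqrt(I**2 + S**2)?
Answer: 183648/33726459631 + sqrt(128273)/33726459631 ≈ 5.4558e-6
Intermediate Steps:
K(d) = -371*d
a(b, R) = -2 - 15*b (a(b, R) = -4 + (-15*b + 2) = -4 + (2 - 15*b) = -2 - 15*b)
z(I, S) = 3 - sqrt(I**2 + S**2)
1/(K(-495) + z(a(18, 28), 233)) = 1/(-371*(-495) + (3 - sqrt((-2 - 15*18)**2 + 233**2))) = 1/(183645 + (3 - sqrt((-2 - 270)**2 + 54289))) = 1/(183645 + (3 - sqrt((-272)**2 + 54289))) = 1/(183645 + (3 - sqrt(73984 + 54289))) = 1/(183645 + (3 - sqrt(128273))) = 1/(183648 - sqrt(128273))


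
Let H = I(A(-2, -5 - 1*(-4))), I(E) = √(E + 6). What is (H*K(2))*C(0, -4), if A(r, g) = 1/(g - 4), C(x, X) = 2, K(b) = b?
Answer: 4*√145/5 ≈ 9.6333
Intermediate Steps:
A(r, g) = 1/(-4 + g)
I(E) = √(6 + E)
H = √145/5 (H = √(6 + 1/(-4 + (-5 - 1*(-4)))) = √(6 + 1/(-4 + (-5 + 4))) = √(6 + 1/(-4 - 1)) = √(6 + 1/(-5)) = √(6 - ⅕) = √(29/5) = √145/5 ≈ 2.4083)
(H*K(2))*C(0, -4) = ((√145/5)*2)*2 = (2*√145/5)*2 = 4*√145/5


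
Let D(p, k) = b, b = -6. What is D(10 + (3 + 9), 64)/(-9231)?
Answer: 2/3077 ≈ 0.00064998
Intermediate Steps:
D(p, k) = -6
D(10 + (3 + 9), 64)/(-9231) = -6/(-9231) = -6*(-1/9231) = 2/3077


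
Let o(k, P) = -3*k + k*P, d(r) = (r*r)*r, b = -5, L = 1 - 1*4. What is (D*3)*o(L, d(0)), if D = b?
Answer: -135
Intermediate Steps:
L = -3 (L = 1 - 4 = -3)
d(r) = r³ (d(r) = r²*r = r³)
o(k, P) = -3*k + P*k
D = -5
(D*3)*o(L, d(0)) = (-5*3)*(-3*(-3 + 0³)) = -(-45)*(-3 + 0) = -(-45)*(-3) = -15*9 = -135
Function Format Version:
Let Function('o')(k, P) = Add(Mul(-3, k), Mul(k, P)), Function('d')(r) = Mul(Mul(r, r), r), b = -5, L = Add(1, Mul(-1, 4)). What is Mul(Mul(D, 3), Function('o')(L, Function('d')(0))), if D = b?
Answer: -135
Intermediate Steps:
L = -3 (L = Add(1, -4) = -3)
Function('d')(r) = Pow(r, 3) (Function('d')(r) = Mul(Pow(r, 2), r) = Pow(r, 3))
Function('o')(k, P) = Add(Mul(-3, k), Mul(P, k))
D = -5
Mul(Mul(D, 3), Function('o')(L, Function('d')(0))) = Mul(Mul(-5, 3), Mul(-3, Add(-3, Pow(0, 3)))) = Mul(-15, Mul(-3, Add(-3, 0))) = Mul(-15, Mul(-3, -3)) = Mul(-15, 9) = -135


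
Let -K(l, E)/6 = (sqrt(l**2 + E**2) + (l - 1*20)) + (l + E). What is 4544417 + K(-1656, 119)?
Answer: 4563695 - 6*sqrt(2756497) ≈ 4.5537e+6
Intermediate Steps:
K(l, E) = 120 - 12*l - 6*E - 6*sqrt(E**2 + l**2) (K(l, E) = -6*((sqrt(l**2 + E**2) + (l - 1*20)) + (l + E)) = -6*((sqrt(E**2 + l**2) + (l - 20)) + (E + l)) = -6*((sqrt(E**2 + l**2) + (-20 + l)) + (E + l)) = -6*((-20 + l + sqrt(E**2 + l**2)) + (E + l)) = -6*(-20 + E + sqrt(E**2 + l**2) + 2*l) = 120 - 12*l - 6*E - 6*sqrt(E**2 + l**2))
4544417 + K(-1656, 119) = 4544417 + (120 - 12*(-1656) - 6*119 - 6*sqrt(119**2 + (-1656)**2)) = 4544417 + (120 + 19872 - 714 - 6*sqrt(14161 + 2742336)) = 4544417 + (120 + 19872 - 714 - 6*sqrt(2756497)) = 4544417 + (19278 - 6*sqrt(2756497)) = 4563695 - 6*sqrt(2756497)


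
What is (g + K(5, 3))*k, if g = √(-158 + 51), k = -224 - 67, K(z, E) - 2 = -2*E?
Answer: 1164 - 291*I*√107 ≈ 1164.0 - 3010.1*I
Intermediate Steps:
K(z, E) = 2 - 2*E
k = -291
g = I*√107 (g = √(-107) = I*√107 ≈ 10.344*I)
(g + K(5, 3))*k = (I*√107 + (2 - 2*3))*(-291) = (I*√107 + (2 - 6))*(-291) = (I*√107 - 4)*(-291) = (-4 + I*√107)*(-291) = 1164 - 291*I*√107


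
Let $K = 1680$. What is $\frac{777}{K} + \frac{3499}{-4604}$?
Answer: $- \frac{27393}{92080} \approx -0.29749$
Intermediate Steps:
$\frac{777}{K} + \frac{3499}{-4604} = \frac{777}{1680} + \frac{3499}{-4604} = 777 \cdot \frac{1}{1680} + 3499 \left(- \frac{1}{4604}\right) = \frac{37}{80} - \frac{3499}{4604} = - \frac{27393}{92080}$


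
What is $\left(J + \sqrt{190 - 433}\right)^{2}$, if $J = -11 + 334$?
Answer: $104086 + 5814 i \sqrt{3} \approx 1.0409 \cdot 10^{5} + 10070.0 i$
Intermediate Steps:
$J = 323$
$\left(J + \sqrt{190 - 433}\right)^{2} = \left(323 + \sqrt{190 - 433}\right)^{2} = \left(323 + \sqrt{-243}\right)^{2} = \left(323 + 9 i \sqrt{3}\right)^{2}$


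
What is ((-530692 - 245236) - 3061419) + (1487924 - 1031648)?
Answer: -3381071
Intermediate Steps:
((-530692 - 245236) - 3061419) + (1487924 - 1031648) = (-775928 - 3061419) + 456276 = -3837347 + 456276 = -3381071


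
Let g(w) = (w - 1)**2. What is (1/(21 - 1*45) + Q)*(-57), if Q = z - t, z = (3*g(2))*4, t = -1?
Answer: -5909/8 ≈ -738.63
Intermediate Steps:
g(w) = (-1 + w)**2
z = 12 (z = (3*(-1 + 2)**2)*4 = (3*1**2)*4 = (3*1)*4 = 3*4 = 12)
Q = 13 (Q = 12 - 1*(-1) = 12 + 1 = 13)
(1/(21 - 1*45) + Q)*(-57) = (1/(21 - 1*45) + 13)*(-57) = (1/(21 - 45) + 13)*(-57) = (1/(-24) + 13)*(-57) = (-1/24 + 13)*(-57) = (311/24)*(-57) = -5909/8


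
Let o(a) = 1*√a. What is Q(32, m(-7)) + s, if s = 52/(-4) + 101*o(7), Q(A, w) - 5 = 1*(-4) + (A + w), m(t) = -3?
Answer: 17 + 101*√7 ≈ 284.22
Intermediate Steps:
o(a) = √a
Q(A, w) = 1 + A + w (Q(A, w) = 5 + (1*(-4) + (A + w)) = 5 + (-4 + (A + w)) = 5 + (-4 + A + w) = 1 + A + w)
s = -13 + 101*√7 (s = 52/(-4) + 101*√7 = 52*(-¼) + 101*√7 = -13 + 101*√7 ≈ 254.22)
Q(32, m(-7)) + s = (1 + 32 - 3) + (-13 + 101*√7) = 30 + (-13 + 101*√7) = 17 + 101*√7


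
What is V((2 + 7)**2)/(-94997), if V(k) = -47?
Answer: 47/94997 ≈ 0.00049475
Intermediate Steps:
V((2 + 7)**2)/(-94997) = -47/(-94997) = -47*(-1/94997) = 47/94997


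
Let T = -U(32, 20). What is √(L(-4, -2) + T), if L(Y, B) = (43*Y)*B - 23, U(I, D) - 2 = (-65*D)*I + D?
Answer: √41899 ≈ 204.69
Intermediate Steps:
U(I, D) = 2 + D - 65*D*I (U(I, D) = 2 + ((-65*D)*I + D) = 2 + (-65*D*I + D) = 2 + (D - 65*D*I) = 2 + D - 65*D*I)
T = 41578 (T = -(2 + 20 - 65*20*32) = -(2 + 20 - 41600) = -1*(-41578) = 41578)
L(Y, B) = -23 + 43*B*Y (L(Y, B) = 43*B*Y - 23 = -23 + 43*B*Y)
√(L(-4, -2) + T) = √((-23 + 43*(-2)*(-4)) + 41578) = √((-23 + 344) + 41578) = √(321 + 41578) = √41899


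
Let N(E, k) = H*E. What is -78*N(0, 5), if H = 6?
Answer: 0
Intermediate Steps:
N(E, k) = 6*E
-78*N(0, 5) = -468*0 = -78*0 = 0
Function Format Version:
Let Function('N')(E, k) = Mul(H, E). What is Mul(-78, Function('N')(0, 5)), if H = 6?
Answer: 0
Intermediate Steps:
Function('N')(E, k) = Mul(6, E)
Mul(-78, Function('N')(0, 5)) = Mul(-78, Mul(6, 0)) = Mul(-78, 0) = 0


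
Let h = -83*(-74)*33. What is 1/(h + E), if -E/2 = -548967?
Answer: 1/1300620 ≈ 7.6886e-7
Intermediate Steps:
E = 1097934 (E = -2*(-548967) = 1097934)
h = 202686 (h = 6142*33 = 202686)
1/(h + E) = 1/(202686 + 1097934) = 1/1300620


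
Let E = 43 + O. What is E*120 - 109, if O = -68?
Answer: -3109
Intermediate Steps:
E = -25 (E = 43 - 68 = -25)
E*120 - 109 = -25*120 - 109 = -3000 - 109 = -3109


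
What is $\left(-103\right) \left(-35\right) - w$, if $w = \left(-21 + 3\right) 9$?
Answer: $3767$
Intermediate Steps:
$w = -162$ ($w = \left(-18\right) 9 = -162$)
$\left(-103\right) \left(-35\right) - w = \left(-103\right) \left(-35\right) - -162 = 3605 + 162 = 3767$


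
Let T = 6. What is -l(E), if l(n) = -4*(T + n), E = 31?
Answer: 148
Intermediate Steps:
l(n) = -24 - 4*n (l(n) = -4*(6 + n) = -24 - 4*n)
-l(E) = -(-24 - 4*31) = -(-24 - 124) = -1*(-148) = 148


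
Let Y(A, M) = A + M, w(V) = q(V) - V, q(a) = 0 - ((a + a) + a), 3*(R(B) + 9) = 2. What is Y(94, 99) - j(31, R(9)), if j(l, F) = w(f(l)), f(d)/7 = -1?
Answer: 165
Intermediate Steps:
f(d) = -7 (f(d) = 7*(-1) = -7)
R(B) = -25/3 (R(B) = -9 + (1/3)*2 = -9 + 2/3 = -25/3)
q(a) = -3*a (q(a) = 0 - (2*a + a) = 0 - 3*a = -3*a)
w(V) = -4*V (w(V) = -3*V - V = -4*V)
j(l, F) = 28 (j(l, F) = -4*(-7) = 28)
Y(94, 99) - j(31, R(9)) = (94 + 99) - 1*28 = 193 - 28 = 165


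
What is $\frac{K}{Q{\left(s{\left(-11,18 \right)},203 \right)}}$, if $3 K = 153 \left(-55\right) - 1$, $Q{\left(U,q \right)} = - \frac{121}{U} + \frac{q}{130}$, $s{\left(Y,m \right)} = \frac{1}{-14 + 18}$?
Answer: $\frac{1094080}{188151} \approx 5.8149$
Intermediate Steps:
$s{\left(Y,m \right)} = \frac{1}{4}$
$Q{\left(U,q \right)} = - \frac{121}{U} + \frac{q}{130}$ ($Q{\left(U,q \right)} = - \frac{121}{U} + q \frac{1}{130} = - \frac{121}{U} + \frac{q}{130}$)
$K = - \frac{8416}{3}$ ($K = \frac{153 \left(-55\right) - 1}{3} = \frac{-8415 - 1}{3} = \frac{1}{3} \left(-8416\right) = - \frac{8416}{3} \approx -2805.3$)
$\frac{K}{Q{\left(s{\left(-11,18 \right)},203 \right)}} = - \frac{8416}{3 \left(- 121 \frac{1}{\frac{1}{4}} + \frac{1}{130} \cdot 203\right)} = - \frac{8416}{3 \left(\left(-121\right) 4 + \frac{203}{130}\right)} = - \frac{8416}{3 \left(-484 + \frac{203}{130}\right)} = - \frac{8416}{3 \left(- \frac{62717}{130}\right)} = \left(- \frac{8416}{3}\right) \left(- \frac{130}{62717}\right) = \frac{1094080}{188151}$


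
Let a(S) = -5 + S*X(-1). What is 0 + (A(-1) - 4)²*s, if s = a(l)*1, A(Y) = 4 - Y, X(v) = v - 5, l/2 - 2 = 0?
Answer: -29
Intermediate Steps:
l = 4 (l = 4 + 2*0 = 4 + 0 = 4)
X(v) = -5 + v
a(S) = -5 - 6*S (a(S) = -5 + S*(-5 - 1) = -5 + S*(-6) = -5 - 6*S)
s = -29 (s = (-5 - 6*4)*1 = (-5 - 24)*1 = -29*1 = -29)
0 + (A(-1) - 4)²*s = 0 + ((4 - 1*(-1)) - 4)²*(-29) = 0 + ((4 + 1) - 4)²*(-29) = 0 + (5 - 4)²*(-29) = 0 + 1²*(-29) = 0 + 1*(-29) = 0 - 29 = -29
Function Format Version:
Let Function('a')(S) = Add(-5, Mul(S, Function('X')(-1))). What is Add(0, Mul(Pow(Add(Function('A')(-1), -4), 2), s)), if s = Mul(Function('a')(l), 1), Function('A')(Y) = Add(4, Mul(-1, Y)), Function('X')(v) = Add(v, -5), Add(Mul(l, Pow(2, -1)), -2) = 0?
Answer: -29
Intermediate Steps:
l = 4 (l = Add(4, Mul(2, 0)) = Add(4, 0) = 4)
Function('X')(v) = Add(-5, v)
Function('a')(S) = Add(-5, Mul(-6, S)) (Function('a')(S) = Add(-5, Mul(S, Add(-5, -1))) = Add(-5, Mul(S, -6)) = Add(-5, Mul(-6, S)))
s = -29 (s = Mul(Add(-5, Mul(-6, 4)), 1) = Mul(Add(-5, -24), 1) = Mul(-29, 1) = -29)
Add(0, Mul(Pow(Add(Function('A')(-1), -4), 2), s)) = Add(0, Mul(Pow(Add(Add(4, Mul(-1, -1)), -4), 2), -29)) = Add(0, Mul(Pow(Add(Add(4, 1), -4), 2), -29)) = Add(0, Mul(Pow(Add(5, -4), 2), -29)) = Add(0, Mul(Pow(1, 2), -29)) = Add(0, Mul(1, -29)) = Add(0, -29) = -29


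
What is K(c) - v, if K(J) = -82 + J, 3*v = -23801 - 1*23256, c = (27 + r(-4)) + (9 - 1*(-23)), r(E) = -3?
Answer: 46979/3 ≈ 15660.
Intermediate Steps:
c = 56 (c = (27 - 3) + (9 - 1*(-23)) = 24 + (9 + 23) = 24 + 32 = 56)
v = -47057/3 (v = (-23801 - 1*23256)/3 = (-23801 - 23256)/3 = (⅓)*(-47057) = -47057/3 ≈ -15686.)
K(c) - v = (-82 + 56) - 1*(-47057/3) = -26 + 47057/3 = 46979/3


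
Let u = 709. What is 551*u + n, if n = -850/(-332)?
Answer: 64849819/166 ≈ 3.9066e+5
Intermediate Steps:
n = 425/166 (n = -850*(-1/332) = 425/166 ≈ 2.5602)
551*u + n = 551*709 + 425/166 = 390659 + 425/166 = 64849819/166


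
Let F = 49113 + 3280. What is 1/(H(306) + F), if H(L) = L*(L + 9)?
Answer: 1/148783 ≈ 6.7212e-6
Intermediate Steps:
H(L) = L*(9 + L)
F = 52393
1/(H(306) + F) = 1/(306*(9 + 306) + 52393) = 1/(306*315 + 52393) = 1/(96390 + 52393) = 1/148783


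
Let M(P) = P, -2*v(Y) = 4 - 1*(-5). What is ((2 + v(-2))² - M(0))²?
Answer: 625/16 ≈ 39.063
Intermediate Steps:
v(Y) = -9/2 (v(Y) = -(4 - 1*(-5))/2 = -(4 + 5)/2 = -½*9 = -9/2)
((2 + v(-2))² - M(0))² = ((2 - 9/2)² - 1*0)² = ((-5/2)² + 0)² = (25/4 + 0)² = (25/4)² = 625/16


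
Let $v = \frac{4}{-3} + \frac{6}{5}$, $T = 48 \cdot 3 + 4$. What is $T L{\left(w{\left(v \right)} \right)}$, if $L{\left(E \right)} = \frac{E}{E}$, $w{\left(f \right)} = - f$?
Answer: $148$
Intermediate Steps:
$T = 148$ ($T = 144 + 4 = 148$)
$v = - \frac{2}{15}$ ($v = 4 \left(- \frac{1}{3}\right) + 6 \cdot \frac{1}{5} = - \frac{4}{3} + \frac{6}{5} = - \frac{2}{15} \approx -0.13333$)
$L{\left(E \right)} = 1$
$T L{\left(w{\left(v \right)} \right)} = 148 \cdot 1 = 148$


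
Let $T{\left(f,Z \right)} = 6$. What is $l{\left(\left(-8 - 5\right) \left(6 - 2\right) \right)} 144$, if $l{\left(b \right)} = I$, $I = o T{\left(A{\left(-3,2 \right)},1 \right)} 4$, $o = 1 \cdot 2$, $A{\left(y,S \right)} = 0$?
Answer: $6912$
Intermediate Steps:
$o = 2$
$I = 48$ ($I = 2 \cdot 6 \cdot 4 = 12 \cdot 4 = 48$)
$l{\left(b \right)} = 48$
$l{\left(\left(-8 - 5\right) \left(6 - 2\right) \right)} 144 = 48 \cdot 144 = 6912$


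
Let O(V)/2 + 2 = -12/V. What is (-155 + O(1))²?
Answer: 33489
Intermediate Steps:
O(V) = -4 - 24/V (O(V) = -4 + 2*(-12/V) = -4 - 24/V)
(-155 + O(1))² = (-155 + (-4 - 24/1))² = (-155 + (-4 - 24*1))² = (-155 + (-4 - 24))² = (-155 - 28)² = (-183)² = 33489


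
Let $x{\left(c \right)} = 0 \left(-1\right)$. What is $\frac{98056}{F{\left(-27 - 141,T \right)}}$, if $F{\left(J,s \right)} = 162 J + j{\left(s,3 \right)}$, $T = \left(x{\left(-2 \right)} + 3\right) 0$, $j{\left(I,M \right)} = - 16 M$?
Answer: $- \frac{12257}{3408} \approx -3.5965$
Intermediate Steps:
$x{\left(c \right)} = 0$
$T = 0$ ($T = \left(0 + 3\right) 0 = 3 \cdot 0 = 0$)
$F{\left(J,s \right)} = -48 + 162 J$ ($F{\left(J,s \right)} = 162 J - 48 = -48 + 162 J$)
$\frac{98056}{F{\left(-27 - 141,T \right)}} = \frac{98056}{-48 + 162 \left(-27 - 141\right)} = \frac{98056}{-48 + 162 \left(-168\right)} = \frac{98056}{-48 - 27216} = \frac{98056}{-27264} = 98056 \left(- \frac{1}{27264}\right) = - \frac{12257}{3408}$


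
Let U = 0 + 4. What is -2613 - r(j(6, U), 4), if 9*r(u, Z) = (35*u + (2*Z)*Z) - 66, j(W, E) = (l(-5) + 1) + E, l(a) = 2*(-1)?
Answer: -23588/9 ≈ -2620.9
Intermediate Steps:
U = 4
l(a) = -2
j(W, E) = -1 + E (j(W, E) = (-2 + 1) + E = -1 + E)
r(u, Z) = -22/3 + 2*Z²/9 + 35*u/9 (r(u, Z) = ((35*u + (2*Z)*Z) - 66)/9 = ((35*u + 2*Z²) - 66)/9 = ((2*Z² + 35*u) - 66)/9 = (-66 + 2*Z² + 35*u)/9 = -22/3 + 2*Z²/9 + 35*u/9)
-2613 - r(j(6, U), 4) = -2613 - (-22/3 + (2/9)*4² + 35*(-1 + 4)/9) = -2613 - (-22/3 + (2/9)*16 + (35/9)*3) = -2613 - (-22/3 + 32/9 + 35/3) = -2613 - 1*71/9 = -2613 - 71/9 = -23588/9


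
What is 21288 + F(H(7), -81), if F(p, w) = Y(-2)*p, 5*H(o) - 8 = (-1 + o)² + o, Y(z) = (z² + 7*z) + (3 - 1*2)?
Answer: 105981/5 ≈ 21196.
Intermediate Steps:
Y(z) = 1 + z² + 7*z (Y(z) = (z² + 7*z) + (3 - 2) = (z² + 7*z) + 1 = 1 + z² + 7*z)
H(o) = 8/5 + o/5 + (-1 + o)²/5 (H(o) = 8/5 + ((-1 + o)² + o)/5 = 8/5 + (o + (-1 + o)²)/5 = 8/5 + (o/5 + (-1 + o)²/5) = 8/5 + o/5 + (-1 + o)²/5)
F(p, w) = -9*p (F(p, w) = (1 + (-2)² + 7*(-2))*p = (1 + 4 - 14)*p = -9*p)
21288 + F(H(7), -81) = 21288 - 9*(9/5 - ⅕*7 + (⅕)*7²) = 21288 - 9*(9/5 - 7/5 + (⅕)*49) = 21288 - 9*(9/5 - 7/5 + 49/5) = 21288 - 9*51/5 = 21288 - 459/5 = 105981/5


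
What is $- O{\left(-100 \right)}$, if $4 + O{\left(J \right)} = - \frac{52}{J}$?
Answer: $\frac{87}{25} \approx 3.48$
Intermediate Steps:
$O{\left(J \right)} = -4 - \frac{52}{J}$
$- O{\left(-100 \right)} = - (-4 - \frac{52}{-100}) = - (-4 - - \frac{13}{25}) = - (-4 + \frac{13}{25}) = \left(-1\right) \left(- \frac{87}{25}\right) = \frac{87}{25}$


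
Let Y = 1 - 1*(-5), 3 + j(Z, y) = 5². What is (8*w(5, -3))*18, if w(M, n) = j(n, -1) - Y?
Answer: 2304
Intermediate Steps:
j(Z, y) = 22 (j(Z, y) = -3 + 5² = -3 + 25 = 22)
Y = 6 (Y = 1 + 5 = 6)
w(M, n) = 16 (w(M, n) = 22 - 1*6 = 22 - 6 = 16)
(8*w(5, -3))*18 = (8*16)*18 = 128*18 = 2304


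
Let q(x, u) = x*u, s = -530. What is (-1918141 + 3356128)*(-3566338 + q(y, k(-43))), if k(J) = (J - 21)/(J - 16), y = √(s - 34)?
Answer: -5128347681606 + 184062336*I*√141/59 ≈ -5.1284e+12 + 3.7044e+7*I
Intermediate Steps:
y = 2*I*√141 (y = √(-530 - 34) = √(-564) = 2*I*√141 ≈ 23.749*I)
k(J) = (-21 + J)/(-16 + J)
q(x, u) = u*x
(-1918141 + 3356128)*(-3566338 + q(y, k(-43))) = (-1918141 + 3356128)*(-3566338 + ((-21 - 43)/(-16 - 43))*(2*I*√141)) = 1437987*(-3566338 + (-64/(-59))*(2*I*√141)) = 1437987*(-3566338 + (-1/59*(-64))*(2*I*√141)) = 1437987*(-3566338 + 64*(2*I*√141)/59) = 1437987*(-3566338 + 128*I*√141/59) = -5128347681606 + 184062336*I*√141/59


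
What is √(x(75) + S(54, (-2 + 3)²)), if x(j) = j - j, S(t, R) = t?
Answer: 3*√6 ≈ 7.3485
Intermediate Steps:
x(j) = 0
√(x(75) + S(54, (-2 + 3)²)) = √(0 + 54) = √54 = 3*√6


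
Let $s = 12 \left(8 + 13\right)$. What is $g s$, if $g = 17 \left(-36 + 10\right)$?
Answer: $-111384$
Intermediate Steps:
$s = 252$ ($s = 12 \cdot 21 = 252$)
$g = -442$ ($g = 17 \left(-26\right) = -442$)
$g s = \left(-442\right) 252 = -111384$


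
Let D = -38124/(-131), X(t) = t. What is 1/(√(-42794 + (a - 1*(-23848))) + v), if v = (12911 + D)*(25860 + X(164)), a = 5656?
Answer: 589599522796/202568380211706813529 - 17161*I*√13290/2025683802117068135290 ≈ 2.9106e-9 - 9.7664e-16*I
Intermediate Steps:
D = 38124/131 (D = -38124*(-1/131) = 38124/131 ≈ 291.02)
v = 45007597160/131 (v = (12911 + 38124/131)*(25860 + 164) = (1729465/131)*26024 = 45007597160/131 ≈ 3.4357e+8)
1/(√(-42794 + (a - 1*(-23848))) + v) = 1/(√(-42794 + (5656 - 1*(-23848))) + 45007597160/131) = 1/(√(-42794 + (5656 + 23848)) + 45007597160/131) = 1/(√(-42794 + 29504) + 45007597160/131) = 1/(√(-13290) + 45007597160/131) = 1/(I*√13290 + 45007597160/131) = 1/(45007597160/131 + I*√13290)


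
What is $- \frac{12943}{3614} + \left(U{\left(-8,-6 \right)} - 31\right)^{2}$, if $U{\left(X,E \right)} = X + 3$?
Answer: $\frac{4670801}{3614} \approx 1292.4$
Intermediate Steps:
$U{\left(X,E \right)} = 3 + X$
$- \frac{12943}{3614} + \left(U{\left(-8,-6 \right)} - 31\right)^{2} = - \frac{12943}{3614} + \left(\left(3 - 8\right) - 31\right)^{2} = \left(-12943\right) \frac{1}{3614} + \left(-5 - 31\right)^{2} = - \frac{12943}{3614} + \left(-36\right)^{2} = - \frac{12943}{3614} + 1296 = \frac{4670801}{3614}$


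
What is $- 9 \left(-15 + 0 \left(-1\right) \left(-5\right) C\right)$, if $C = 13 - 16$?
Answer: $135$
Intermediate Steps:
$C = -3$ ($C = 13 - 16 = -3$)
$- 9 \left(-15 + 0 \left(-1\right) \left(-5\right) C\right) = - 9 \left(-15 + 0 \left(-1\right) \left(-5\right) \left(-3\right)\right) = - 9 \left(-15 + 0 \left(-5\right) \left(-3\right)\right) = - 9 \left(-15 + 0 \left(-3\right)\right) = - 9 \left(-15 + 0\right) = \left(-9\right) \left(-15\right) = 135$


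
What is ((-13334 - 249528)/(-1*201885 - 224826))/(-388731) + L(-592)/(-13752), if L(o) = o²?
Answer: -89712187951426/3520252956059 ≈ -25.485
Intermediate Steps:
((-13334 - 249528)/(-1*201885 - 224826))/(-388731) + L(-592)/(-13752) = ((-13334 - 249528)/(-1*201885 - 224826))/(-388731) + (-592)²/(-13752) = -262862/(-201885 - 224826)*(-1/388731) + 350464*(-1/13752) = -262862/(-426711)*(-1/388731) - 43808/1719 = -262862*(-1/426711)*(-1/388731) - 43808/1719 = (262862/426711)*(-1/388731) - 43808/1719 = -262862/165875793741 - 43808/1719 = -89712187951426/3520252956059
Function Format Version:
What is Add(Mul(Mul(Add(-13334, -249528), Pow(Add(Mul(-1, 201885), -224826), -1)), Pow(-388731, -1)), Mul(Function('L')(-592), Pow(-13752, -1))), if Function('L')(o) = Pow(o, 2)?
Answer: Rational(-89712187951426, 3520252956059) ≈ -25.485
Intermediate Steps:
Add(Mul(Mul(Add(-13334, -249528), Pow(Add(Mul(-1, 201885), -224826), -1)), Pow(-388731, -1)), Mul(Function('L')(-592), Pow(-13752, -1))) = Add(Mul(Mul(Add(-13334, -249528), Pow(Add(Mul(-1, 201885), -224826), -1)), Pow(-388731, -1)), Mul(Pow(-592, 2), Pow(-13752, -1))) = Add(Mul(Mul(-262862, Pow(Add(-201885, -224826), -1)), Rational(-1, 388731)), Mul(350464, Rational(-1, 13752))) = Add(Mul(Mul(-262862, Pow(-426711, -1)), Rational(-1, 388731)), Rational(-43808, 1719)) = Add(Mul(Mul(-262862, Rational(-1, 426711)), Rational(-1, 388731)), Rational(-43808, 1719)) = Add(Mul(Rational(262862, 426711), Rational(-1, 388731)), Rational(-43808, 1719)) = Add(Rational(-262862, 165875793741), Rational(-43808, 1719)) = Rational(-89712187951426, 3520252956059)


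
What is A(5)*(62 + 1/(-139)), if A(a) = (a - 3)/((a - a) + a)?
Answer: 17234/695 ≈ 24.797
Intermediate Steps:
A(a) = (-3 + a)/a (A(a) = (-3 + a)/(0 + a) = (-3 + a)/a)
A(5)*(62 + 1/(-139)) = ((-3 + 5)/5)*(62 + 1/(-139)) = ((⅕)*2)*(62 - 1/139) = (⅖)*(8617/139) = 17234/695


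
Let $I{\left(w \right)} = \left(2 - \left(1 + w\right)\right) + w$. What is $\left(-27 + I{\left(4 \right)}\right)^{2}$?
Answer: $676$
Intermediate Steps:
$I{\left(w \right)} = 1$ ($I{\left(w \right)} = \left(1 - w\right) + w = 1$)
$\left(-27 + I{\left(4 \right)}\right)^{2} = \left(-27 + 1\right)^{2} = \left(-26\right)^{2} = 676$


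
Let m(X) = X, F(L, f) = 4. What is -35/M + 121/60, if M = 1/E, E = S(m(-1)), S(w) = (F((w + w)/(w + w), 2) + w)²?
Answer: -18779/60 ≈ -312.98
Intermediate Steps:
S(w) = (4 + w)²
E = 9 (E = (4 - 1)² = 3² = 9)
M = ⅑ (M = 1/9 = ⅑ ≈ 0.11111)
-35/M + 121/60 = -35/⅑ + 121/60 = -35*9 + 121*(1/60) = -315 + 121/60 = -18779/60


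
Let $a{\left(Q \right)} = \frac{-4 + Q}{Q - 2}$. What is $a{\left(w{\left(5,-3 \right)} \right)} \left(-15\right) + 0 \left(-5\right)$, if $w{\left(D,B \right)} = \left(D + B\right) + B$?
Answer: $-25$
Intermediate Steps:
$w{\left(D,B \right)} = D + 2 B$ ($w{\left(D,B \right)} = \left(B + D\right) + B = D + 2 B$)
$a{\left(Q \right)} = \frac{-4 + Q}{-2 + Q}$
$a{\left(w{\left(5,-3 \right)} \right)} \left(-15\right) + 0 \left(-5\right) = \frac{-4 + \left(5 + 2 \left(-3\right)\right)}{-2 + \left(5 + 2 \left(-3\right)\right)} \left(-15\right) + 0 \left(-5\right) = \frac{-4 + \left(5 - 6\right)}{-2 + \left(5 - 6\right)} \left(-15\right) + 0 = \frac{-4 - 1}{-2 - 1} \left(-15\right) + 0 = \frac{1}{-3} \left(-5\right) \left(-15\right) + 0 = \left(- \frac{1}{3}\right) \left(-5\right) \left(-15\right) + 0 = \frac{5}{3} \left(-15\right) + 0 = -25 + 0 = -25$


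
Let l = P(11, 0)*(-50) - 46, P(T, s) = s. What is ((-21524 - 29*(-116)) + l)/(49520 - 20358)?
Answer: -9103/14581 ≈ -0.62431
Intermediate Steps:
l = -46 (l = 0*(-50) - 46 = 0 - 46 = -46)
((-21524 - 29*(-116)) + l)/(49520 - 20358) = ((-21524 - 29*(-116)) - 46)/(49520 - 20358) = ((-21524 - 1*(-3364)) - 46)/29162 = ((-21524 + 3364) - 46)*(1/29162) = (-18160 - 46)*(1/29162) = -18206*1/29162 = -9103/14581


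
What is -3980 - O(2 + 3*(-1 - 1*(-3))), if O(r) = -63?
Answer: -3917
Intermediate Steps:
-3980 - O(2 + 3*(-1 - 1*(-3))) = -3980 - 1*(-63) = -3980 + 63 = -3917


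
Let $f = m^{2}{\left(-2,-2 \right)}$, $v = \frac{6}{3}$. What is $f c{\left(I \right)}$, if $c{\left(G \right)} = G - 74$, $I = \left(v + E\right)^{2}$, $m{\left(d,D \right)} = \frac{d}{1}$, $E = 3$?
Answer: $-196$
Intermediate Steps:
$v = 2$ ($v = 6 \cdot \frac{1}{3} = 2$)
$m{\left(d,D \right)} = d$ ($m{\left(d,D \right)} = d 1 = d$)
$I = 25$ ($I = \left(2 + 3\right)^{2} = 5^{2} = 25$)
$c{\left(G \right)} = -74 + G$
$f = 4$ ($f = \left(-2\right)^{2} = 4$)
$f c{\left(I \right)} = 4 \left(-74 + 25\right) = 4 \left(-49\right) = -196$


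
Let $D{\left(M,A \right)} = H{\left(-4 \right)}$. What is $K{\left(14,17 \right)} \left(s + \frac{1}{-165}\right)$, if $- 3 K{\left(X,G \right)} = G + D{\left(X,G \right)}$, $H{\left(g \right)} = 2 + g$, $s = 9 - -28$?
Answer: $- \frac{6104}{33} \approx -184.97$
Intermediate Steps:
$s = 37$ ($s = 9 + 28 = 37$)
$D{\left(M,A \right)} = -2$ ($D{\left(M,A \right)} = 2 - 4 = -2$)
$K{\left(X,G \right)} = \frac{2}{3} - \frac{G}{3}$ ($K{\left(X,G \right)} = - \frac{G - 2}{3} = - \frac{-2 + G}{3} = \frac{2}{3} - \frac{G}{3}$)
$K{\left(14,17 \right)} \left(s + \frac{1}{-165}\right) = \left(\frac{2}{3} - \frac{17}{3}\right) \left(37 + \frac{1}{-165}\right) = \left(\frac{2}{3} - \frac{17}{3}\right) \left(37 - \frac{1}{165}\right) = \left(-5\right) \frac{6104}{165} = - \frac{6104}{33}$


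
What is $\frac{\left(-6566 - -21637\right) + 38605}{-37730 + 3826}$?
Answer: $- \frac{13419}{8476} \approx -1.5832$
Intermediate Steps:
$\frac{\left(-6566 - -21637\right) + 38605}{-37730 + 3826} = \frac{\left(-6566 + 21637\right) + 38605}{-33904} = \left(15071 + 38605\right) \left(- \frac{1}{33904}\right) = 53676 \left(- \frac{1}{33904}\right) = - \frac{13419}{8476}$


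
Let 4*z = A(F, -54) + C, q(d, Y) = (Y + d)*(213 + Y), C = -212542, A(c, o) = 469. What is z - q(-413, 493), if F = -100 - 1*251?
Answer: -437993/4 ≈ -1.0950e+5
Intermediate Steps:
F = -351 (F = -100 - 251 = -351)
q(d, Y) = (213 + Y)*(Y + d)
z = -212073/4 (z = (469 - 212542)/4 = (1/4)*(-212073) = -212073/4 ≈ -53018.)
z - q(-413, 493) = -212073/4 - (493**2 + 213*493 + 213*(-413) + 493*(-413)) = -212073/4 - (243049 + 105009 - 87969 - 203609) = -212073/4 - 1*56480 = -212073/4 - 56480 = -437993/4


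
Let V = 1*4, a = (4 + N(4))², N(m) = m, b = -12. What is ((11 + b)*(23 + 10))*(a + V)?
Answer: -2244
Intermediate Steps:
a = 64 (a = (4 + 4)² = 8² = 64)
V = 4
((11 + b)*(23 + 10))*(a + V) = ((11 - 12)*(23 + 10))*(64 + 4) = -1*33*68 = -33*68 = -2244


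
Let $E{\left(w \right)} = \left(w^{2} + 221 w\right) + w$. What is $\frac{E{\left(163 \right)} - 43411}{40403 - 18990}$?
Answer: $\frac{19344}{21413} \approx 0.90338$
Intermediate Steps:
$E{\left(w \right)} = w^{2} + 222 w$
$\frac{E{\left(163 \right)} - 43411}{40403 - 18990} = \frac{163 \left(222 + 163\right) - 43411}{40403 - 18990} = \frac{163 \cdot 385 - 43411}{21413} = \left(62755 - 43411\right) \frac{1}{21413} = 19344 \cdot \frac{1}{21413} = \frac{19344}{21413}$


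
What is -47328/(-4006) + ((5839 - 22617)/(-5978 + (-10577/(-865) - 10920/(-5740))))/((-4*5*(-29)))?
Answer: 290417335484747/24571805091882 ≈ 11.819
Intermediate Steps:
-47328/(-4006) + ((5839 - 22617)/(-5978 + (-10577/(-865) - 10920/(-5740))))/((-4*5*(-29))) = -47328*(-1/4006) + (-16778/(-5978 + (-10577*(-1/865) - 10920*(-1/5740))))/((-20*(-29))) = 23664/2003 - 16778/(-5978 + (10577/865 + 78/41))/580 = 23664/2003 - 16778/(-5978 + 501127/35465)*(1/580) = 23664/2003 - 16778/(-211508643/35465)*(1/580) = 23664/2003 - 16778*(-35465/211508643)*(1/580) = 23664/2003 + (595031770/211508643)*(1/580) = 23664/2003 + 59503177/12267501294 = 290417335484747/24571805091882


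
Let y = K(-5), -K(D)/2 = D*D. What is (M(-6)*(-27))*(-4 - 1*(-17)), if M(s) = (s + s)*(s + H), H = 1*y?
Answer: -235872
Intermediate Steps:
K(D) = -2*D**2 (K(D) = -2*D*D = -2*D**2)
y = -50 (y = -2*(-5)**2 = -2*25 = -50)
H = -50 (H = 1*(-50) = -50)
M(s) = 2*s*(-50 + s) (M(s) = (s + s)*(s - 50) = (2*s)*(-50 + s) = 2*s*(-50 + s))
(M(-6)*(-27))*(-4 - 1*(-17)) = ((2*(-6)*(-50 - 6))*(-27))*(-4 - 1*(-17)) = ((2*(-6)*(-56))*(-27))*(-4 + 17) = (672*(-27))*13 = -18144*13 = -235872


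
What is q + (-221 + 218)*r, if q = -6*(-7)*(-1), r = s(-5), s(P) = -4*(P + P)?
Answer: -162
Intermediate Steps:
s(P) = -8*P
r = 40 (r = -8*(-5) = 40)
q = -42 (q = 42*(-1) = -42)
q + (-221 + 218)*r = -42 + (-221 + 218)*40 = -42 - 3*40 = -42 - 120 = -162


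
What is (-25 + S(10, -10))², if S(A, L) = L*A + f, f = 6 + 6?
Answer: 12769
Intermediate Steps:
f = 12
S(A, L) = 12 + A*L (S(A, L) = L*A + 12 = A*L + 12 = 12 + A*L)
(-25 + S(10, -10))² = (-25 + (12 + 10*(-10)))² = (-25 + (12 - 100))² = (-25 - 88)² = (-113)² = 12769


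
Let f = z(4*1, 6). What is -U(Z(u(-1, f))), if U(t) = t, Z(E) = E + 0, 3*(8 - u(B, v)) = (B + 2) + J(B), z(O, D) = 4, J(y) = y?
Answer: -8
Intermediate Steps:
f = 4
u(B, v) = 22/3 - 2*B/3 (u(B, v) = 8 - ((B + 2) + B)/3 = 8 - ((2 + B) + B)/3 = 8 - (2 + 2*B)/3 = 8 + (-⅔ - 2*B/3) = 22/3 - 2*B/3)
Z(E) = E
-U(Z(u(-1, f))) = -(22/3 - ⅔*(-1)) = -(22/3 + ⅔) = -1*8 = -8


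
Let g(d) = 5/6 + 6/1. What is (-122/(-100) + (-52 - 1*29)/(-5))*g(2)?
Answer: 35711/300 ≈ 119.04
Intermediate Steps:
g(d) = 41/6 (g(d) = 5*(1/6) + 6*1 = 5/6 + 6 = 41/6)
(-122/(-100) + (-52 - 1*29)/(-5))*g(2) = (-122/(-100) + (-52 - 1*29)/(-5))*(41/6) = (-122*(-1/100) + (-52 - 29)*(-1/5))*(41/6) = (61/50 - 81*(-1/5))*(41/6) = (61/50 + 81/5)*(41/6) = (871/50)*(41/6) = 35711/300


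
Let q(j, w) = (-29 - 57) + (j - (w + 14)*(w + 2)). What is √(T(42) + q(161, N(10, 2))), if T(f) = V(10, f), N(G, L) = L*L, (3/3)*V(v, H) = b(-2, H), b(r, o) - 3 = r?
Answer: 4*I*√2 ≈ 5.6569*I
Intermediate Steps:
b(r, o) = 3 + r
V(v, H) = 1 (V(v, H) = 3 - 2 = 1)
N(G, L) = L²
T(f) = 1
q(j, w) = -86 + j - (2 + w)*(14 + w) (q(j, w) = -86 + (j - (14 + w)*(2 + w)) = -86 + (j - (2 + w)*(14 + w)) = -86 + j - (2 + w)*(14 + w))
√(T(42) + q(161, N(10, 2))) = √(1 + (-114 + 161 - (2²)² - 16*2²)) = √(1 + (-114 + 161 - 1*4² - 16*4)) = √(1 + (-114 + 161 - 1*16 - 64)) = √(1 + (-114 + 161 - 16 - 64)) = √(1 - 33) = √(-32) = 4*I*√2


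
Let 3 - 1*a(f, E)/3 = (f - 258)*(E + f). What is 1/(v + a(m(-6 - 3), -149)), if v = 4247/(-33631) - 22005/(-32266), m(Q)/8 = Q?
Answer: -83472142/18262072313021 ≈ -4.5708e-6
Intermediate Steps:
m(Q) = 8*Q
a(f, E) = 9 - 3*(-258 + f)*(E + f) (a(f, E) = 9 - 3*(f - 258)*(E + f) = 9 - 3*(-258 + f)*(E + f))
v = 46385881/83472142 (v = 4247*(-1/33631) - 22005*(-1/32266) = -4247/33631 + 22005/32266 = 46385881/83472142 ≈ 0.55571)
1/(v + a(m(-6 - 3), -149)) = 1/(46385881/83472142 + (9 - 3*64*(-6 - 3)**2 + 774*(-149) + 774*(8*(-6 - 3)) - 3*(-149)*8*(-6 - 3))) = 1/(46385881/83472142 + (9 - 3*(8*(-9))**2 - 115326 + 774*(8*(-9)) - 3*(-149)*8*(-9))) = 1/(46385881/83472142 + (9 - 3*(-72)**2 - 115326 + 774*(-72) - 3*(-149)*(-72))) = 1/(46385881/83472142 + (9 - 3*5184 - 115326 - 55728 - 32184)) = 1/(46385881/83472142 + (9 - 15552 - 115326 - 55728 - 32184)) = 1/(46385881/83472142 - 218781) = 1/(-18262072313021/83472142) = -83472142/18262072313021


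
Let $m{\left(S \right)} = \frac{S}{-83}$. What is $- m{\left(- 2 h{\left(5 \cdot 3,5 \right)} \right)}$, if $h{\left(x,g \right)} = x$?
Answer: $- \frac{30}{83} \approx -0.36145$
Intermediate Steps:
$m{\left(S \right)} = - \frac{S}{83}$ ($m{\left(S \right)} = S \left(- \frac{1}{83}\right) = - \frac{S}{83}$)
$- m{\left(- 2 h{\left(5 \cdot 3,5 \right)} \right)} = - \frac{\left(-1\right) \left(- 2 \cdot 5 \cdot 3\right)}{83} = - \frac{\left(-1\right) \left(\left(-2\right) 15\right)}{83} = - \frac{\left(-1\right) \left(-30\right)}{83} = \left(-1\right) \frac{30}{83} = - \frac{30}{83}$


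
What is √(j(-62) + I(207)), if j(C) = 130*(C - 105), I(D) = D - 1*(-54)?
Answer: I*√21449 ≈ 146.45*I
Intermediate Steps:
I(D) = 54 + D (I(D) = D + 54 = 54 + D)
j(C) = -13650 + 130*C (j(C) = 130*(-105 + C) = -13650 + 130*C)
√(j(-62) + I(207)) = √((-13650 + 130*(-62)) + (54 + 207)) = √((-13650 - 8060) + 261) = √(-21710 + 261) = √(-21449) = I*√21449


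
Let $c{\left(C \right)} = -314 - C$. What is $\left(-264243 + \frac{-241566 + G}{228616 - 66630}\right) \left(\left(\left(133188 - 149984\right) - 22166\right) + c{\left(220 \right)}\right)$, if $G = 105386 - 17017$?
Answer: $\frac{76844530301060}{7363} \approx 1.0437 \cdot 10^{10}$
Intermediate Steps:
$G = 88369$
$\left(-264243 + \frac{-241566 + G}{228616 - 66630}\right) \left(\left(\left(133188 - 149984\right) - 22166\right) + c{\left(220 \right)}\right) = \left(-264243 + \frac{-241566 + 88369}{228616 - 66630}\right) \left(\left(\left(133188 - 149984\right) - 22166\right) - 534\right) = \left(-264243 - \frac{153197}{161986}\right) \left(\left(-16796 - 22166\right) - 534\right) = \left(-264243 - \frac{13927}{14726}\right) \left(-38962 - 534\right) = \left(-264243 - \frac{13927}{14726}\right) \left(-39496\right) = \left(- \frac{3891256345}{14726}\right) \left(-39496\right) = \frac{76844530301060}{7363}$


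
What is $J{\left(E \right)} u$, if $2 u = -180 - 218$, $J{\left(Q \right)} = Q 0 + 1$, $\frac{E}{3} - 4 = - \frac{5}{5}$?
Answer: $-199$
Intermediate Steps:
$E = 9$ ($E = 12 + 3 \left(- \frac{5}{5}\right) = 12 + 3 \left(\left(-5\right) \frac{1}{5}\right) = 12 + 3 \left(-1\right) = 12 - 3 = 9$)
$J{\left(Q \right)} = 1$ ($J{\left(Q \right)} = 0 + 1 = 1$)
$u = -199$ ($u = \frac{-180 - 218}{2} = \frac{1}{2} \left(-398\right) = -199$)
$J{\left(E \right)} u = 1 \left(-199\right) = -199$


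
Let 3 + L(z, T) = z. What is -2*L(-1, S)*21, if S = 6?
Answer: 168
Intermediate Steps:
L(z, T) = -3 + z
-2*L(-1, S)*21 = -2*(-3 - 1)*21 = -2*(-4)*21 = 8*21 = 168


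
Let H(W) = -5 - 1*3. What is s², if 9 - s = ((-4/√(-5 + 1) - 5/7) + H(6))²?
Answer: 6593792/2401 - 1504992*I/343 ≈ 2746.3 - 4387.7*I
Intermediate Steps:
H(W) = -8 (H(W) = -5 - 3 = -8)
s = 9 - (-61/7 + 2*I)² (s = 9 - ((-4/√(-5 + 1) - 5/7) - 8)² = 9 - ((-4*(-I/2) - 5*⅐) - 8)² = 9 - ((-4*(-I/2) - 5/7) - 8)² = 9 - ((-(-2)*I - 5/7) - 8)² = 9 - ((2*I - 5/7) - 8)² = 9 - ((-5/7 + 2*I) - 8)² = 9 - (-61/7 + 2*I)² ≈ -62.939 + 34.857*I)
s² = (-3084/49 + 244*I/7)²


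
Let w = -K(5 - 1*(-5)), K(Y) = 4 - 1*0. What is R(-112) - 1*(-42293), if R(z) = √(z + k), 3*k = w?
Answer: 42293 + 2*I*√255/3 ≈ 42293.0 + 10.646*I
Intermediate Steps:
K(Y) = 4 (K(Y) = 4 + 0 = 4)
w = -4 (w = -1*4 = -4)
k = -4/3 (k = (⅓)*(-4) = -4/3 ≈ -1.3333)
R(z) = √(-4/3 + z) (R(z) = √(z - 4/3) = √(-4/3 + z))
R(-112) - 1*(-42293) = √(-12 + 9*(-112))/3 - 1*(-42293) = √(-12 - 1008)/3 + 42293 = √(-1020)/3 + 42293 = (2*I*√255)/3 + 42293 = 2*I*√255/3 + 42293 = 42293 + 2*I*√255/3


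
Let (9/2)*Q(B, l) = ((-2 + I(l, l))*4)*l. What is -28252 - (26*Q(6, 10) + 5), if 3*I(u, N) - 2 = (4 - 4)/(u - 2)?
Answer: -754619/27 ≈ -27949.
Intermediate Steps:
I(u, N) = ⅔ (I(u, N) = ⅔ + ((4 - 4)/(u - 2))/3 = ⅔ + (0/(-2 + u))/3 = ⅔ + (⅓)*0 = ⅔ + 0 = ⅔)
Q(B, l) = -32*l/27 (Q(B, l) = 2*(((-2 + ⅔)*4)*l)/9 = 2*((-4/3*4)*l)/9 = 2*(-16*l/3)/9 = -32*l/27)
-28252 - (26*Q(6, 10) + 5) = -28252 - (26*(-32/27*10) + 5) = -28252 - (26*(-320/27) + 5) = -28252 - (-8320/27 + 5) = -28252 - 1*(-8185/27) = -28252 + 8185/27 = -754619/27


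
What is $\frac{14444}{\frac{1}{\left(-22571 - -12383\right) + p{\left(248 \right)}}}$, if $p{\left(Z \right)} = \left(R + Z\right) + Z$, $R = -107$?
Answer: $-141536756$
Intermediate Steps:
$p{\left(Z \right)} = -107 + 2 Z$ ($p{\left(Z \right)} = \left(-107 + Z\right) + Z = -107 + 2 Z$)
$\frac{14444}{\frac{1}{\left(-22571 - -12383\right) + p{\left(248 \right)}}} = \frac{14444}{\frac{1}{\left(-22571 - -12383\right) + \left(-107 + 2 \cdot 248\right)}} = \frac{14444}{\frac{1}{\left(-22571 + 12383\right) + \left(-107 + 496\right)}} = \frac{14444}{\frac{1}{-10188 + 389}} = \frac{14444}{\frac{1}{-9799}} = \frac{14444}{- \frac{1}{9799}} = 14444 \left(-9799\right) = -141536756$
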